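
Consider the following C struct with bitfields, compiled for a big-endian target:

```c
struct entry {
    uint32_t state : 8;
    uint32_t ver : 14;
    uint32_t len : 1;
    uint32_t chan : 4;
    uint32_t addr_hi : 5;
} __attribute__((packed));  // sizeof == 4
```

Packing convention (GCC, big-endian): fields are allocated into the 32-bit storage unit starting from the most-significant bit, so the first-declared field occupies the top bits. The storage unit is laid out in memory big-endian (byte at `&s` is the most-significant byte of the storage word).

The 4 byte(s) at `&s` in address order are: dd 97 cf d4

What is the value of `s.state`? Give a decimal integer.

221

[0]=0xdd [1]=0x97 [2]=0xcf [3]=0xd4 (big-endian) → word 0xdd97cfd4
state:8 @ bit 24 → (0xdd97cfd4>>24)&0xff = 0xdd  ←
ver:14 @ bit 10 → (0xdd97cfd4>>10)&0x3fff = 0x25f3
len:1 @ bit 9 → (0xdd97cfd4>>9)&0x1 = 0x1
chan:4 @ bit 5 → (0xdd97cfd4>>5)&0xf = 0xe
addr_hi:5 @ bit 0 → (0xdd97cfd4>>0)&0x1f = 0x14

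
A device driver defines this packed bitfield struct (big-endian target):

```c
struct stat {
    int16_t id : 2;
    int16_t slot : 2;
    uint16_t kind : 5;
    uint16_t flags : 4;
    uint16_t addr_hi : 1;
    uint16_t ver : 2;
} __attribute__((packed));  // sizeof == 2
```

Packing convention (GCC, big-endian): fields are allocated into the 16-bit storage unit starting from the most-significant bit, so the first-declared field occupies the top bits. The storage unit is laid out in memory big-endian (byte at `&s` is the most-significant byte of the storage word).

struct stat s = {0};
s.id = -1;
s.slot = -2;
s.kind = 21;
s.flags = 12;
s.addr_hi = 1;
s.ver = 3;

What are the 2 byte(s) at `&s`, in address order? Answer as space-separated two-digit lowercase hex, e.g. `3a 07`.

ea e7

id (2b) val=-1 bits=0x3 at bit 14: 0xc000
slot (2b) val=-2 bits=0x2 at bit 12: 0xe000
kind (5b) val=21 bits=0x15 at bit 7: 0xea80
flags (4b) val=12 bits=0xc at bit 3: 0xeae0
addr_hi (1b) val=1 bits=0x1 at bit 2: 0xeae4
ver (2b) val=3 bits=0x3 at bit 0: 0xeae7
word = 0xeae7 → big-endian bytes:
  [0]=0xea  [1]=0xe7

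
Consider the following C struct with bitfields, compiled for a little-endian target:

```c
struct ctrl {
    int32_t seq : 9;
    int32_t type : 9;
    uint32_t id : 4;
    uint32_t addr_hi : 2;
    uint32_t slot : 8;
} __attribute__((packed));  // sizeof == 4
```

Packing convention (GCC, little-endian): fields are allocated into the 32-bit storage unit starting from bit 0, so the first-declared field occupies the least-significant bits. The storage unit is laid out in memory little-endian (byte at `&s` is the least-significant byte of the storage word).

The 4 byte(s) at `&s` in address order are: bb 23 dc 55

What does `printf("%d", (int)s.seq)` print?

-69

[0]=0xbb [1]=0x23 [2]=0xdc [3]=0x55 (little-endian) → word 0x55dc23bb
seq:9 @ bit 0 → (0x55dc23bb>>0)&0x1ff = 0x1bb  ←
type:9 @ bit 9 → (0x55dc23bb>>9)&0x1ff = 0x11
id:4 @ bit 18 → (0x55dc23bb>>18)&0xf = 0x7
addr_hi:2 @ bit 22 → (0x55dc23bb>>22)&0x3 = 0x3
slot:8 @ bit 24 → (0x55dc23bb>>24)&0xff = 0x55
seq signed 9b, MSB=1: 443 - 512 = -69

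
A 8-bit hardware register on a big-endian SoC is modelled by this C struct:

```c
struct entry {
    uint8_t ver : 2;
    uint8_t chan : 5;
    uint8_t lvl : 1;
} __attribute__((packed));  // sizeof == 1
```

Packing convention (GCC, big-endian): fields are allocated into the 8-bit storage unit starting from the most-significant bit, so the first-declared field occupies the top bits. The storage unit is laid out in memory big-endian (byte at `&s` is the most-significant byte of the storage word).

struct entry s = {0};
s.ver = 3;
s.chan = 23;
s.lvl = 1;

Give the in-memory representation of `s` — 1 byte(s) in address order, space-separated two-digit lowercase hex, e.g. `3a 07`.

ver (2b) val=3 bits=0x3 at bit 6: 0xc0
chan (5b) val=23 bits=0x17 at bit 1: 0xee
lvl (1b) val=1 bits=0x1 at bit 0: 0xef
word = 0xef → big-endian bytes:
  [0]=0xef

ef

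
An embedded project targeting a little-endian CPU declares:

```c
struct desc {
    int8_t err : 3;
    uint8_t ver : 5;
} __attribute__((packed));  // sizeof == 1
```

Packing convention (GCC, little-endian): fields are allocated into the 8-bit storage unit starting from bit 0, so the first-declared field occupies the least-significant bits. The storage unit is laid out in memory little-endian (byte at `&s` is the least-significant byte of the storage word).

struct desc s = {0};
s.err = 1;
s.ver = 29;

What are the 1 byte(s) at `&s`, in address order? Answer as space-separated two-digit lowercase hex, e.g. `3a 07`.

e9

err:3 = 1 → 0x1 << 0 → word 0x01
ver:5 = 29 → 0x1d << 3 → word 0xe9
word = 0xe9 → little-endian bytes:
  [0]=0xe9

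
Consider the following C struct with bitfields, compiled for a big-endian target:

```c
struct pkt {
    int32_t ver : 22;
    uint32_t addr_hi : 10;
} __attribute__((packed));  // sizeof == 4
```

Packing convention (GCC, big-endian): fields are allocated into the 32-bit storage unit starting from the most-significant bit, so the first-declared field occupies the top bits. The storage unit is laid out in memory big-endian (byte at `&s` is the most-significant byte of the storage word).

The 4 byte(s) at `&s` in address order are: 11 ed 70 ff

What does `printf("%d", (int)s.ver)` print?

[0]=0x11 [1]=0xed [2]=0x70 [3]=0xff (big-endian) → word 0x11ed70ff
ver [10+:22] = (word>>10) & 0x3fffff = 293724  ←
addr_hi [0+:10] = (word>>0) & 0x3ff = 255
ver signed 22b, MSB=0: value = 293724

293724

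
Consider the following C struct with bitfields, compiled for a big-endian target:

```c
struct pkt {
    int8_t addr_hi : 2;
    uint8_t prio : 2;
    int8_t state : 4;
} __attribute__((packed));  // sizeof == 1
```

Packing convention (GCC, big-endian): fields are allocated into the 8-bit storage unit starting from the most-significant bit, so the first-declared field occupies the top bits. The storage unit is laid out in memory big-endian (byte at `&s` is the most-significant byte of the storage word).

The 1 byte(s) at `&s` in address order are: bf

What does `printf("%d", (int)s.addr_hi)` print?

-2

[0]=0xbf (big-endian) → word 0xbf
addr_hi:2 @ bit 6 → (0xbf>>6)&0x3 = 0x2  ←
prio:2 @ bit 4 → (0xbf>>4)&0x3 = 0x3
state:4 @ bit 0 → (0xbf>>0)&0xf = 0xf
addr_hi signed 2b, MSB=1: 2 - 4 = -2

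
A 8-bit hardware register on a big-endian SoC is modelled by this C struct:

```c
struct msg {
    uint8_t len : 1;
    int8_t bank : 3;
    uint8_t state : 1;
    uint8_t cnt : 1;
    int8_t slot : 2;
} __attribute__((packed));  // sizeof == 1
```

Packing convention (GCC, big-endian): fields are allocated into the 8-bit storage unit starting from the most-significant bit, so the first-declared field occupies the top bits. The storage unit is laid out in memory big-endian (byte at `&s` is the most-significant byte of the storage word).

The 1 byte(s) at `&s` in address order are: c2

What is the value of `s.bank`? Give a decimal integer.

-4

[0]=0xc2 (big-endian) → word 0xc2
len [7+:1] = (word>>7) & 0x1 = 1
bank [4+:3] = (word>>4) & 0x7 = 4  ←
state [3+:1] = (word>>3) & 0x1 = 0
cnt [2+:1] = (word>>2) & 0x1 = 0
slot [0+:2] = (word>>0) & 0x3 = 2
bank signed 3b, MSB=1: 4 - 8 = -4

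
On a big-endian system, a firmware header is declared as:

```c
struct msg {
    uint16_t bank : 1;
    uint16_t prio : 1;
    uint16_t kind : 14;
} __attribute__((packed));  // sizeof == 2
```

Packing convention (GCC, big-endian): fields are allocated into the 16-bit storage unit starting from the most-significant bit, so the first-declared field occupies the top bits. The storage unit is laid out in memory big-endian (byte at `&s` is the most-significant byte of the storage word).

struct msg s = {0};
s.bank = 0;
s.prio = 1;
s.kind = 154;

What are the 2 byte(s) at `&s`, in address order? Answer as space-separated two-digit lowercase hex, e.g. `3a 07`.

[15+:1] bank=0 & 0x1 = 0x0; word=0x0000
[14+:1] prio=1 & 0x1 = 0x1; word=0x4000
[0+:14] kind=154 & 0x3fff = 0x9a; word=0x409a
word = 0x409a → big-endian bytes:
  [0]=0x40  [1]=0x9a

40 9a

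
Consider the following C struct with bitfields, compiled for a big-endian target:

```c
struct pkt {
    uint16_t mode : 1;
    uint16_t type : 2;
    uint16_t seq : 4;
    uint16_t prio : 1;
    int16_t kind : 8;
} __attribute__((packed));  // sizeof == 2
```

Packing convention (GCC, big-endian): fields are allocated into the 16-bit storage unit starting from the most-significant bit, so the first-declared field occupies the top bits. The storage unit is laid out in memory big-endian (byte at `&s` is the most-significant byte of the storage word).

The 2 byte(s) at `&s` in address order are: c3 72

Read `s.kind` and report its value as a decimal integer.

[0]=0xc3 [1]=0x72 (big-endian) → word 0xc372
mode:1 @ bit 15 → (0xc372>>15)&0x1 = 0x1
type:2 @ bit 13 → (0xc372>>13)&0x3 = 0x2
seq:4 @ bit 9 → (0xc372>>9)&0xf = 0x1
prio:1 @ bit 8 → (0xc372>>8)&0x1 = 0x1
kind:8 @ bit 0 → (0xc372>>0)&0xff = 0x72  ←
kind signed 8b, MSB=0: value = 114

114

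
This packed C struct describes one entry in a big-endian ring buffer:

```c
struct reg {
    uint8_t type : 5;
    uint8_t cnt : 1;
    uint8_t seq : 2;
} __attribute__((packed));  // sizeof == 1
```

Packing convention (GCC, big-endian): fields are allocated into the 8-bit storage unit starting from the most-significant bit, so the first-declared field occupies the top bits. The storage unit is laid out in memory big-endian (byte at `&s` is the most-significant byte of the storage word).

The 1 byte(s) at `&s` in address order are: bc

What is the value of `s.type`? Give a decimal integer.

23

[0]=0xbc (big-endian) → word 0xbc
type [3+:5] = (word>>3) & 0x1f = 23  ←
cnt [2+:1] = (word>>2) & 0x1 = 1
seq [0+:2] = (word>>0) & 0x3 = 0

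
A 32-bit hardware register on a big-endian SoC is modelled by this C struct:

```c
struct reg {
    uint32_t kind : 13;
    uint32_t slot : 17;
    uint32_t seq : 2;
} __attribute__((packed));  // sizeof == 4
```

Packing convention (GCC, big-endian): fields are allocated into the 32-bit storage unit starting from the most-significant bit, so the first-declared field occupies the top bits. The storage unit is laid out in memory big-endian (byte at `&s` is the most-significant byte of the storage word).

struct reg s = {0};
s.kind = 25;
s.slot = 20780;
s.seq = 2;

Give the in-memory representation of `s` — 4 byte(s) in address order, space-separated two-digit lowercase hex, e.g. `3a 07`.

00 c9 44 b2

[19+:13] kind=25 & 0x1fff = 0x19; word=0x00c80000
[2+:17] slot=20780 & 0x1ffff = 0x512c; word=0x00c944b0
[0+:2] seq=2 & 0x3 = 0x2; word=0x00c944b2
word = 0x00c944b2 → big-endian bytes:
  [0]=0x00  [1]=0xc9  [2]=0x44  [3]=0xb2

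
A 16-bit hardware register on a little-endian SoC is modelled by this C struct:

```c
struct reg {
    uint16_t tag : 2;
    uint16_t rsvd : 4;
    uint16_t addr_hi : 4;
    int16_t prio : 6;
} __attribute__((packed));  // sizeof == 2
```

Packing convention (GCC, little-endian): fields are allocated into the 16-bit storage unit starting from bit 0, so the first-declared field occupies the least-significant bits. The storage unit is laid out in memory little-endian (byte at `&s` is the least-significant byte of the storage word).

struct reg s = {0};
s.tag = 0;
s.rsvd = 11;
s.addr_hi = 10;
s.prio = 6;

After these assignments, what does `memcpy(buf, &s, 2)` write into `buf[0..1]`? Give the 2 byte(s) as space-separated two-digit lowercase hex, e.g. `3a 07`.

ac 1a

tag (2b) val=0 bits=0x0 at bit 0: 0x0000
rsvd (4b) val=11 bits=0xb at bit 2: 0x002c
addr_hi (4b) val=10 bits=0xa at bit 6: 0x02ac
prio (6b) val=6 bits=0x6 at bit 10: 0x1aac
word = 0x1aac → little-endian bytes:
  [0]=0xac  [1]=0x1a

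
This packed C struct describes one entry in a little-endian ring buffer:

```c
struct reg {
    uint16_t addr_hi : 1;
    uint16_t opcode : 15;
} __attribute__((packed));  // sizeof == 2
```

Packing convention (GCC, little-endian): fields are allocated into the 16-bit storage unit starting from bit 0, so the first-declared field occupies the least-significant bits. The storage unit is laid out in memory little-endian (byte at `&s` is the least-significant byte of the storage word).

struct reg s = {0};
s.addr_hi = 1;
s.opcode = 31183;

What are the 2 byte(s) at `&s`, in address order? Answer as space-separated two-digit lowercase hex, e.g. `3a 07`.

addr_hi:1 = 1 → 0x1 << 0 → word 0x0001
opcode:15 = 31183 → 0x79cf << 1 → word 0xf39f
word = 0xf39f → little-endian bytes:
  [0]=0x9f  [1]=0xf3

9f f3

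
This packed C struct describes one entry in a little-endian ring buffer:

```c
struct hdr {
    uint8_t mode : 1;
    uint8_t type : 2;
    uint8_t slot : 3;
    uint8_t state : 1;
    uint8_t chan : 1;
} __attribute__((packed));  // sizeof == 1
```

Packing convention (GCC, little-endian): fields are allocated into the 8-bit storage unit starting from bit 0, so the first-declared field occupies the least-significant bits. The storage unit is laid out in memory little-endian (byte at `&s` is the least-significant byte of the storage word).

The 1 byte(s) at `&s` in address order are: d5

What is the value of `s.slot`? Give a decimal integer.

2

[0]=0xd5 (little-endian) → word 0xd5
mode [0+:1] = (word>>0) & 0x1 = 1
type [1+:2] = (word>>1) & 0x3 = 2
slot [3+:3] = (word>>3) & 0x7 = 2  ←
state [6+:1] = (word>>6) & 0x1 = 1
chan [7+:1] = (word>>7) & 0x1 = 1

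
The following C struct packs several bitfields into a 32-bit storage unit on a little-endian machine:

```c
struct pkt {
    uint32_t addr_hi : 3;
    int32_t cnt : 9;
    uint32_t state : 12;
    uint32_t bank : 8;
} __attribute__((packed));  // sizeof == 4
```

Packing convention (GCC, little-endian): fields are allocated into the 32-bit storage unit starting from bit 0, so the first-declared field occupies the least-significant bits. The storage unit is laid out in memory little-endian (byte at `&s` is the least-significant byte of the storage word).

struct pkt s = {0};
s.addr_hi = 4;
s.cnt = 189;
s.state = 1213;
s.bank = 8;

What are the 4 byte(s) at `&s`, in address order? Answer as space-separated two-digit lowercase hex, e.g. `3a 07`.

addr_hi (3b) val=4 bits=0x4 at bit 0: 0x00000004
cnt (9b) val=189 bits=0xbd at bit 3: 0x000005ec
state (12b) val=1213 bits=0x4bd at bit 12: 0x004bd5ec
bank (8b) val=8 bits=0x8 at bit 24: 0x084bd5ec
word = 0x084bd5ec → little-endian bytes:
  [0]=0xec  [1]=0xd5  [2]=0x4b  [3]=0x08

ec d5 4b 08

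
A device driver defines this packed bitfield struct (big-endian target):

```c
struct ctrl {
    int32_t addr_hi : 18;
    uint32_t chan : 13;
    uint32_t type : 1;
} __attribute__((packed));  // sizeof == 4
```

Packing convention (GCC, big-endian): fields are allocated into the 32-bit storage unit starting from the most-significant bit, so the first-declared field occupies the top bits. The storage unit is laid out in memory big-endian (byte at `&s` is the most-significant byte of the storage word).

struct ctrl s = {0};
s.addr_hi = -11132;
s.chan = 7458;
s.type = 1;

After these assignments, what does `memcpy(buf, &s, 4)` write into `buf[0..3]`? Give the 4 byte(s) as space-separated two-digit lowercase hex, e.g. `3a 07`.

f5 21 3a 45

addr_hi (18b) val=-11132 bits=0x3d484 at bit 14: 0xf5210000
chan (13b) val=7458 bits=0x1d22 at bit 1: 0xf5213a44
type (1b) val=1 bits=0x1 at bit 0: 0xf5213a45
word = 0xf5213a45 → big-endian bytes:
  [0]=0xf5  [1]=0x21  [2]=0x3a  [3]=0x45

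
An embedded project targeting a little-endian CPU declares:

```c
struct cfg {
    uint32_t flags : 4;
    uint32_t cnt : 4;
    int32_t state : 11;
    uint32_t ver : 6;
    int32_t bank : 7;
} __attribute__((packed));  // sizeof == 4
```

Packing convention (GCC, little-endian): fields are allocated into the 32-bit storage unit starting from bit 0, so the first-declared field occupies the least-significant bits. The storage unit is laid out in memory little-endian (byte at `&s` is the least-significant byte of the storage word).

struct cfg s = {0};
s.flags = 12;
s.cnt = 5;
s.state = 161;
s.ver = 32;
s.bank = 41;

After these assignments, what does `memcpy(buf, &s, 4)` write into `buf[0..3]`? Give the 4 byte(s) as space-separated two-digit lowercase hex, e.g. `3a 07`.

5c a1 00 53

[0+:4] flags=12 & 0xf = 0xc; word=0x0000000c
[4+:4] cnt=5 & 0xf = 0x5; word=0x0000005c
[8+:11] state=161 & 0x7ff = 0xa1; word=0x0000a15c
[19+:6] ver=32 & 0x3f = 0x20; word=0x0100a15c
[25+:7] bank=41 & 0x7f = 0x29; word=0x5300a15c
word = 0x5300a15c → little-endian bytes:
  [0]=0x5c  [1]=0xa1  [2]=0x00  [3]=0x53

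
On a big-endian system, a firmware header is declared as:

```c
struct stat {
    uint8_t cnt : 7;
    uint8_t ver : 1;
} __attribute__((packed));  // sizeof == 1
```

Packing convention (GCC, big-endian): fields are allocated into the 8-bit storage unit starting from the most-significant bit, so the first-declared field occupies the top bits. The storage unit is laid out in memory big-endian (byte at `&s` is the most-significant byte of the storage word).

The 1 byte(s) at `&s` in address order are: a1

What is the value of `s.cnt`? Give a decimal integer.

[0]=0xa1 (big-endian) → word 0xa1
cnt [1+:7] = (word>>1) & 0x7f = 80  ←
ver [0+:1] = (word>>0) & 0x1 = 1

80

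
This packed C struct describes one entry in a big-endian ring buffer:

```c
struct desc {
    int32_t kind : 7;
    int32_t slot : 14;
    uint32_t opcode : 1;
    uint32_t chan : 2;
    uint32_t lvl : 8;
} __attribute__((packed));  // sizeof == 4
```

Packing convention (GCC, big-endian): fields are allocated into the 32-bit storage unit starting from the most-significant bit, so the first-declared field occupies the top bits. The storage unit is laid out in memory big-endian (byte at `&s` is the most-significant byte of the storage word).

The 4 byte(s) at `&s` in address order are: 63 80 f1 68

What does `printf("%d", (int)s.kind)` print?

[0]=0x63 [1]=0x80 [2]=0xf1 [3]=0x68 (big-endian) → word 0x6380f168
kind [25+:7] = (word>>25) & 0x7f = 49  ←
slot [11+:14] = (word>>11) & 0x3fff = 12318
opcode [10+:1] = (word>>10) & 0x1 = 0
chan [8+:2] = (word>>8) & 0x3 = 1
lvl [0+:8] = (word>>0) & 0xff = 104
kind signed 7b, MSB=0: value = 49

49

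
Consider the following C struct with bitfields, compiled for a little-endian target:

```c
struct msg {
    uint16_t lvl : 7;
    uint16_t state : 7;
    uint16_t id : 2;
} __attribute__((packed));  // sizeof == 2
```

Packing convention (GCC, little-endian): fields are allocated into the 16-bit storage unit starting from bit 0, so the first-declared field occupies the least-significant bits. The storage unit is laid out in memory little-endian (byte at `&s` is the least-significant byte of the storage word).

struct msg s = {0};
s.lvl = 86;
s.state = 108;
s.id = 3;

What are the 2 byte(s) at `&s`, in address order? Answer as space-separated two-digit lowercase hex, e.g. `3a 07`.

56 f6

lvl:7 = 86 → 0x56 << 0 → word 0x0056
state:7 = 108 → 0x6c << 7 → word 0x3656
id:2 = 3 → 0x3 << 14 → word 0xf656
word = 0xf656 → little-endian bytes:
  [0]=0x56  [1]=0xf6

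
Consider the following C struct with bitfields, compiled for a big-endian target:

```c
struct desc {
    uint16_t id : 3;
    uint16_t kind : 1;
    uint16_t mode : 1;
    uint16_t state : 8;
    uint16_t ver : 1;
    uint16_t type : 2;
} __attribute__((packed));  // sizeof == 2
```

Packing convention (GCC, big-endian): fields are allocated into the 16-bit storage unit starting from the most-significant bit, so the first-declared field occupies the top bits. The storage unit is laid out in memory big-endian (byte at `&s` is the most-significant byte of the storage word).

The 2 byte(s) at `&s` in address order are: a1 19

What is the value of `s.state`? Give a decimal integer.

[0]=0xa1 [1]=0x19 (big-endian) → word 0xa119
id:3 @ bit 13 → (0xa119>>13)&0x7 = 0x5
kind:1 @ bit 12 → (0xa119>>12)&0x1 = 0x0
mode:1 @ bit 11 → (0xa119>>11)&0x1 = 0x0
state:8 @ bit 3 → (0xa119>>3)&0xff = 0x23  ←
ver:1 @ bit 2 → (0xa119>>2)&0x1 = 0x0
type:2 @ bit 0 → (0xa119>>0)&0x3 = 0x1

35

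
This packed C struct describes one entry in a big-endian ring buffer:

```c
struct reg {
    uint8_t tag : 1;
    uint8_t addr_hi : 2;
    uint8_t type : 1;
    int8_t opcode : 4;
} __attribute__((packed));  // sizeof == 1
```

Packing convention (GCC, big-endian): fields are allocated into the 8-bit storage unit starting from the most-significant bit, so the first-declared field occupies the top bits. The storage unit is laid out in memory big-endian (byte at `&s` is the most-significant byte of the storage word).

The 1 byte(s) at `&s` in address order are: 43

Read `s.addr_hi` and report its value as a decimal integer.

[0]=0x43 (big-endian) → word 0x43
tag:1 @ bit 7 → (0x43>>7)&0x1 = 0x0
addr_hi:2 @ bit 5 → (0x43>>5)&0x3 = 0x2  ←
type:1 @ bit 4 → (0x43>>4)&0x1 = 0x0
opcode:4 @ bit 0 → (0x43>>0)&0xf = 0x3

2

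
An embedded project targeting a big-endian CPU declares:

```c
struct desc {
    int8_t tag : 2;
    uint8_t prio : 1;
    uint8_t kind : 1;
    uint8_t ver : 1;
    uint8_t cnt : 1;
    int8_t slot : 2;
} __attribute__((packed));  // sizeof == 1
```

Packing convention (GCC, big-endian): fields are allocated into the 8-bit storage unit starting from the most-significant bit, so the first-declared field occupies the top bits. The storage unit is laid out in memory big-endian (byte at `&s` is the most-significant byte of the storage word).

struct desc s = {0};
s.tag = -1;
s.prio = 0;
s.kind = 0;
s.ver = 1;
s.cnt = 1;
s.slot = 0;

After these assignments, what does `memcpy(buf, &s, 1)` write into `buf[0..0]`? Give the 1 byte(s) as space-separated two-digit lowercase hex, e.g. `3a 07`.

tag:2 = -1 → 0x3 << 6 → word 0xc0
prio:1 = 0 → 0x0 << 5 → word 0xc0
kind:1 = 0 → 0x0 << 4 → word 0xc0
ver:1 = 1 → 0x1 << 3 → word 0xc8
cnt:1 = 1 → 0x1 << 2 → word 0xcc
slot:2 = 0 → 0x0 << 0 → word 0xcc
word = 0xcc → big-endian bytes:
  [0]=0xcc

cc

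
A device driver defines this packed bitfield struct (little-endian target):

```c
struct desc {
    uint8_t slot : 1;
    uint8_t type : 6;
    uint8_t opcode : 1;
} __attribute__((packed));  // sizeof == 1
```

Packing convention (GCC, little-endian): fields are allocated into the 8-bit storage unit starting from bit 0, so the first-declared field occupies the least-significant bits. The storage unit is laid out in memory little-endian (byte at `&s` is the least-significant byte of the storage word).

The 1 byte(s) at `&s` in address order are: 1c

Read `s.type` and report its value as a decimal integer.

[0]=0x1c (little-endian) → word 0x1c
slot:1 @ bit 0 → (0x1c>>0)&0x1 = 0x0
type:6 @ bit 1 → (0x1c>>1)&0x3f = 0xe  ←
opcode:1 @ bit 7 → (0x1c>>7)&0x1 = 0x0

14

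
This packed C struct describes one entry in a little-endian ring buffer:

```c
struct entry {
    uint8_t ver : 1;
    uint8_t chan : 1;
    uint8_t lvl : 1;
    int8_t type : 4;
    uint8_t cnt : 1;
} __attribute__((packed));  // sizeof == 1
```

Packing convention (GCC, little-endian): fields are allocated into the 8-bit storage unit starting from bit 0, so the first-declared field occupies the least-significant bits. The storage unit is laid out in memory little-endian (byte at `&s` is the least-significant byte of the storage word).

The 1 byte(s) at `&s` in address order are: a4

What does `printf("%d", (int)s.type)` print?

4

[0]=0xa4 (little-endian) → word 0xa4
ver [0+:1] = (word>>0) & 0x1 = 0
chan [1+:1] = (word>>1) & 0x1 = 0
lvl [2+:1] = (word>>2) & 0x1 = 1
type [3+:4] = (word>>3) & 0xf = 4  ←
cnt [7+:1] = (word>>7) & 0x1 = 1
type signed 4b, MSB=0: value = 4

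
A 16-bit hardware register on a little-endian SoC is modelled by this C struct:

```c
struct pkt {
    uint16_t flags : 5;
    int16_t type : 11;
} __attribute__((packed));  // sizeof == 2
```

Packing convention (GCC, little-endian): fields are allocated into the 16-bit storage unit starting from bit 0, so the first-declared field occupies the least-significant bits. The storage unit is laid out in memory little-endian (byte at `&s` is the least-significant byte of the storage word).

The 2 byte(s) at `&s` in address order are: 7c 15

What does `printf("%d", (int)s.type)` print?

171

[0]=0x7c [1]=0x15 (little-endian) → word 0x157c
flags [0+:5] = (word>>0) & 0x1f = 28
type [5+:11] = (word>>5) & 0x7ff = 171  ←
type signed 11b, MSB=0: value = 171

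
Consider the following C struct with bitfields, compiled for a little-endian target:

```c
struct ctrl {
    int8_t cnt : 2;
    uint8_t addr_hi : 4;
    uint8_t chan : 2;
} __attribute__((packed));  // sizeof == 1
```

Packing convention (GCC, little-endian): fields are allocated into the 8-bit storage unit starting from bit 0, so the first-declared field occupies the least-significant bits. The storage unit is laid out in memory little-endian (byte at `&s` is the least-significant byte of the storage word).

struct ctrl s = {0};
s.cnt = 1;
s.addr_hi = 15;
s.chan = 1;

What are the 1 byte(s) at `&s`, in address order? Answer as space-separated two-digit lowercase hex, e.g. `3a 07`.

cnt:2 = 1 → 0x1 << 0 → word 0x01
addr_hi:4 = 15 → 0xf << 2 → word 0x3d
chan:2 = 1 → 0x1 << 6 → word 0x7d
word = 0x7d → little-endian bytes:
  [0]=0x7d

7d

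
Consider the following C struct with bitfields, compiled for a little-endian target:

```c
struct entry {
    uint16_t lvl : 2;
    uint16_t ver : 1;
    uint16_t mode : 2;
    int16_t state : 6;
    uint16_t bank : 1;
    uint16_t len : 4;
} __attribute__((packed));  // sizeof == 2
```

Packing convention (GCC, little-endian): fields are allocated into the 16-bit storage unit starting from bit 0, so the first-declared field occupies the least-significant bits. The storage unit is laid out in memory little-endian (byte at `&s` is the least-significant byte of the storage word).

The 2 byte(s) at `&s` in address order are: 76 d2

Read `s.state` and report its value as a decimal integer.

[0]=0x76 [1]=0xd2 (little-endian) → word 0xd276
lvl:2 @ bit 0 → (0xd276>>0)&0x3 = 0x2
ver:1 @ bit 2 → (0xd276>>2)&0x1 = 0x1
mode:2 @ bit 3 → (0xd276>>3)&0x3 = 0x2
state:6 @ bit 5 → (0xd276>>5)&0x3f = 0x13  ←
bank:1 @ bit 11 → (0xd276>>11)&0x1 = 0x0
len:4 @ bit 12 → (0xd276>>12)&0xf = 0xd
state signed 6b, MSB=0: value = 19

19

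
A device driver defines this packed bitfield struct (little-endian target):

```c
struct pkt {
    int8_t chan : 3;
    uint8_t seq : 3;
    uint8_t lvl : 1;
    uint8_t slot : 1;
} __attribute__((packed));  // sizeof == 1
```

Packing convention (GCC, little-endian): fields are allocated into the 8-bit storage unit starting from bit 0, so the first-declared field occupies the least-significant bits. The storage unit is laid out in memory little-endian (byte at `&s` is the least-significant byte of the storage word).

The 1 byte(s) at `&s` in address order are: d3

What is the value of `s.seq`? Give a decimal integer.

[0]=0xd3 (little-endian) → word 0xd3
chan:3 @ bit 0 → (0xd3>>0)&0x7 = 0x3
seq:3 @ bit 3 → (0xd3>>3)&0x7 = 0x2  ←
lvl:1 @ bit 6 → (0xd3>>6)&0x1 = 0x1
slot:1 @ bit 7 → (0xd3>>7)&0x1 = 0x1

2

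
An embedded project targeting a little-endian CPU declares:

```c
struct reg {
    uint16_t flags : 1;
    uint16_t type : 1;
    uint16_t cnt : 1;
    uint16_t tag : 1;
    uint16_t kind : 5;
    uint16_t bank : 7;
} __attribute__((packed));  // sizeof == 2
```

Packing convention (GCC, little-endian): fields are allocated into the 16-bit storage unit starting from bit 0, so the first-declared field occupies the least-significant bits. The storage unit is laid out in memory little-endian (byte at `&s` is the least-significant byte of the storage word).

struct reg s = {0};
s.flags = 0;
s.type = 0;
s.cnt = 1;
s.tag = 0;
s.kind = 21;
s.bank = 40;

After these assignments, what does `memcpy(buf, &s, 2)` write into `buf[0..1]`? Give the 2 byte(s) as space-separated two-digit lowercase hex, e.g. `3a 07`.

[0+:1] flags=0 & 0x1 = 0x0; word=0x0000
[1+:1] type=0 & 0x1 = 0x0; word=0x0000
[2+:1] cnt=1 & 0x1 = 0x1; word=0x0004
[3+:1] tag=0 & 0x1 = 0x0; word=0x0004
[4+:5] kind=21 & 0x1f = 0x15; word=0x0154
[9+:7] bank=40 & 0x7f = 0x28; word=0x5154
word = 0x5154 → little-endian bytes:
  [0]=0x54  [1]=0x51

54 51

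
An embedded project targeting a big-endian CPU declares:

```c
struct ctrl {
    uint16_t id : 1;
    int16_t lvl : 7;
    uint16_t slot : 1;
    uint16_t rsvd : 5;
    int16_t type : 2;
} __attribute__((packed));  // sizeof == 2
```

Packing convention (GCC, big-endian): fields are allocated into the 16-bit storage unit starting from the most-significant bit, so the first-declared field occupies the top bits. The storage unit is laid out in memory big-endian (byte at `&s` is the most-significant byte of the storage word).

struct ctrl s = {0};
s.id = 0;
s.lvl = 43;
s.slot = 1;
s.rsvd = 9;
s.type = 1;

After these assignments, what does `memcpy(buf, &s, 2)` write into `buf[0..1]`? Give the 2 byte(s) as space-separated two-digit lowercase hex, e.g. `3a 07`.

2b a5

[15+:1] id=0 & 0x1 = 0x0; word=0x0000
[8+:7] lvl=43 & 0x7f = 0x2b; word=0x2b00
[7+:1] slot=1 & 0x1 = 0x1; word=0x2b80
[2+:5] rsvd=9 & 0x1f = 0x9; word=0x2ba4
[0+:2] type=1 & 0x3 = 0x1; word=0x2ba5
word = 0x2ba5 → big-endian bytes:
  [0]=0x2b  [1]=0xa5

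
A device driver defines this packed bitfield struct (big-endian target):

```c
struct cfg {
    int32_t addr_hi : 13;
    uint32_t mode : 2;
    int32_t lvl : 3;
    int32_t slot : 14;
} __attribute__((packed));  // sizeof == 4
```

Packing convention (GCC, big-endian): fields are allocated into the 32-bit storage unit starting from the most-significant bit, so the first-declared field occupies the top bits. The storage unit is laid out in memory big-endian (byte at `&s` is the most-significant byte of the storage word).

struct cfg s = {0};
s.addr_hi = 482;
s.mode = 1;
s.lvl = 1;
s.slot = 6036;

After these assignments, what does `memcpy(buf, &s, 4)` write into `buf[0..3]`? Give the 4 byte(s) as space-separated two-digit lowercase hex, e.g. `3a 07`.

0f 12 57 94

addr_hi (13b) val=482 bits=0x1e2 at bit 19: 0x0f100000
mode (2b) val=1 bits=0x1 at bit 17: 0x0f120000
lvl (3b) val=1 bits=0x1 at bit 14: 0x0f124000
slot (14b) val=6036 bits=0x1794 at bit 0: 0x0f125794
word = 0x0f125794 → big-endian bytes:
  [0]=0x0f  [1]=0x12  [2]=0x57  [3]=0x94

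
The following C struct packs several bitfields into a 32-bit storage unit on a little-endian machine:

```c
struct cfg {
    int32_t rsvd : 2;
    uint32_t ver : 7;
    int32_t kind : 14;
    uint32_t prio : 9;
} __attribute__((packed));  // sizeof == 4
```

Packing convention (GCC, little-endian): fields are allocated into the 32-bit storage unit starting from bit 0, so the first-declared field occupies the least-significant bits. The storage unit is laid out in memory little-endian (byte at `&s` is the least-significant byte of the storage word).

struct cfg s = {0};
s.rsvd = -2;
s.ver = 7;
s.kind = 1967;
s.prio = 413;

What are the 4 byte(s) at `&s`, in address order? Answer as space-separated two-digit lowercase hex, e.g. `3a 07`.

1e 5e 8f ce

[0+:2] rsvd=-2 & 0x3 = 0x2; word=0x00000002
[2+:7] ver=7 & 0x7f = 0x7; word=0x0000001e
[9+:14] kind=1967 & 0x3fff = 0x7af; word=0x000f5e1e
[23+:9] prio=413 & 0x1ff = 0x19d; word=0xce8f5e1e
word = 0xce8f5e1e → little-endian bytes:
  [0]=0x1e  [1]=0x5e  [2]=0x8f  [3]=0xce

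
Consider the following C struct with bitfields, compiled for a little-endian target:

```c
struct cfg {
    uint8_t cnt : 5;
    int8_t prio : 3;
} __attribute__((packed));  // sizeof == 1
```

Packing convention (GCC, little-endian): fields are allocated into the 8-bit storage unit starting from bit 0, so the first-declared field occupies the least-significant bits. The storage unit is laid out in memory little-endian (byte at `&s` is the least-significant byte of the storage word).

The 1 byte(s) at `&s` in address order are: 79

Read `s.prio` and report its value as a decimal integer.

[0]=0x79 (little-endian) → word 0x79
cnt:5 @ bit 0 → (0x79>>0)&0x1f = 0x19
prio:3 @ bit 5 → (0x79>>5)&0x7 = 0x3  ←
prio signed 3b, MSB=0: value = 3

3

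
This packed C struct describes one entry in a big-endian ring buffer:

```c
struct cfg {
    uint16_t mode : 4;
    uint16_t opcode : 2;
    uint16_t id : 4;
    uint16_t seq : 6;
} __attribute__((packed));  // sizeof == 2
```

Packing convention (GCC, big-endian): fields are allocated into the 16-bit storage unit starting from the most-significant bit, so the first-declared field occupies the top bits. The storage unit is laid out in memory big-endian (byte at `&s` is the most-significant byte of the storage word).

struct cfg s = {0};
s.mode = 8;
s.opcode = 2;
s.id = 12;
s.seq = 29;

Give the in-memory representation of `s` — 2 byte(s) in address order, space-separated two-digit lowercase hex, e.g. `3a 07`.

[12+:4] mode=8 & 0xf = 0x8; word=0x8000
[10+:2] opcode=2 & 0x3 = 0x2; word=0x8800
[6+:4] id=12 & 0xf = 0xc; word=0x8b00
[0+:6] seq=29 & 0x3f = 0x1d; word=0x8b1d
word = 0x8b1d → big-endian bytes:
  [0]=0x8b  [1]=0x1d

8b 1d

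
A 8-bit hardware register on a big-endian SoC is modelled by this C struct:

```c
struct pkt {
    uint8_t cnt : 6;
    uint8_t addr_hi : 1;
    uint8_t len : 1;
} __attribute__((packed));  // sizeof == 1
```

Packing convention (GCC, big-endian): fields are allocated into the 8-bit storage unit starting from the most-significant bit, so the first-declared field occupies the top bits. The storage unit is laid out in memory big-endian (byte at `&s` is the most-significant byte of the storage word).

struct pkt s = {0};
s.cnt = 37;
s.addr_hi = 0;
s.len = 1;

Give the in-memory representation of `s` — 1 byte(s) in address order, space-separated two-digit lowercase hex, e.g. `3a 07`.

cnt:6 = 37 → 0x25 << 2 → word 0x94
addr_hi:1 = 0 → 0x0 << 1 → word 0x94
len:1 = 1 → 0x1 << 0 → word 0x95
word = 0x95 → big-endian bytes:
  [0]=0x95

95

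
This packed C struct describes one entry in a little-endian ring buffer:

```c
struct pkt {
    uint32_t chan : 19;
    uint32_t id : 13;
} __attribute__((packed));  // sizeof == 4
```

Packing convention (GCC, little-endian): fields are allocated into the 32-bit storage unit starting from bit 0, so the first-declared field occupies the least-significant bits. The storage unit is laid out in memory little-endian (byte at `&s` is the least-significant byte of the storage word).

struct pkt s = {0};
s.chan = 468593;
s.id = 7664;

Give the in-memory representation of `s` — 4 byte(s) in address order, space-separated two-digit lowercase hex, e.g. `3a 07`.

71 26 87 ef

[0+:19] chan=468593 & 0x7ffff = 0x72671; word=0x00072671
[19+:13] id=7664 & 0x1fff = 0x1df0; word=0xef872671
word = 0xef872671 → little-endian bytes:
  [0]=0x71  [1]=0x26  [2]=0x87  [3]=0xef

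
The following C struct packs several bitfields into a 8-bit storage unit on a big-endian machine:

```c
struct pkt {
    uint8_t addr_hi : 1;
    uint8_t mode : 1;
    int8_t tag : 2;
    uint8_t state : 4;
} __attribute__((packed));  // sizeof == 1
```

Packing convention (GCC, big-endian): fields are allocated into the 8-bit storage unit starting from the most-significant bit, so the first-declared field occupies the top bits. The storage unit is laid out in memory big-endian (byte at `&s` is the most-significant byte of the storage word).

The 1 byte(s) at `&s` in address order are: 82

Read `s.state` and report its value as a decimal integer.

2

[0]=0x82 (big-endian) → word 0x82
addr_hi:1 @ bit 7 → (0x82>>7)&0x1 = 0x1
mode:1 @ bit 6 → (0x82>>6)&0x1 = 0x0
tag:2 @ bit 4 → (0x82>>4)&0x3 = 0x0
state:4 @ bit 0 → (0x82>>0)&0xf = 0x2  ←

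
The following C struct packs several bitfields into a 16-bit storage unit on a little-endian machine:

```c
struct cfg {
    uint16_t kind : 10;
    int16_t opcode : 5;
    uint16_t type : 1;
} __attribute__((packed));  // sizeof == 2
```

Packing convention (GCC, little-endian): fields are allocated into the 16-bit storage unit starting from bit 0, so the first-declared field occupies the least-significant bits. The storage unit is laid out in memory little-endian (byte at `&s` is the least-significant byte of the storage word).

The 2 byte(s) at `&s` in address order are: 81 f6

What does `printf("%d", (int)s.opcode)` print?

-3

[0]=0x81 [1]=0xf6 (little-endian) → word 0xf681
kind [0+:10] = (word>>0) & 0x3ff = 641
opcode [10+:5] = (word>>10) & 0x1f = 29  ←
type [15+:1] = (word>>15) & 0x1 = 1
opcode signed 5b, MSB=1: 29 - 32 = -3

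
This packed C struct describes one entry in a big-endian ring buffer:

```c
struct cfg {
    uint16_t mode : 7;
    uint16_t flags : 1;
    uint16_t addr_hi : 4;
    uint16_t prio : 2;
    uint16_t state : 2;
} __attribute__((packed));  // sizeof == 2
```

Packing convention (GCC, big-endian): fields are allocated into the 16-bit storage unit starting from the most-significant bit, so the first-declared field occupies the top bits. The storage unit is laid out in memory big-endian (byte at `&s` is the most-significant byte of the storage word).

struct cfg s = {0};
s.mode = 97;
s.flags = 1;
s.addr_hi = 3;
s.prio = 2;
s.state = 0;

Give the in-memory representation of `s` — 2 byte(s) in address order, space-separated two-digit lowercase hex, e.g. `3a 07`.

c3 38

mode:7 = 97 → 0x61 << 9 → word 0xc200
flags:1 = 1 → 0x1 << 8 → word 0xc300
addr_hi:4 = 3 → 0x3 << 4 → word 0xc330
prio:2 = 2 → 0x2 << 2 → word 0xc338
state:2 = 0 → 0x0 << 0 → word 0xc338
word = 0xc338 → big-endian bytes:
  [0]=0xc3  [1]=0x38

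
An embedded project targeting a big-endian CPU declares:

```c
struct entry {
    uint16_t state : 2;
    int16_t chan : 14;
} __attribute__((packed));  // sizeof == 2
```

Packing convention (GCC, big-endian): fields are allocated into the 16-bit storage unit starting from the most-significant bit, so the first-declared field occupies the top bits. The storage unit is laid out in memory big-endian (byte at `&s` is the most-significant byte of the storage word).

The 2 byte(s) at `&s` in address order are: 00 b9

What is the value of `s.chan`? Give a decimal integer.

185

[0]=0x00 [1]=0xb9 (big-endian) → word 0x00b9
state:2 @ bit 14 → (0x00b9>>14)&0x3 = 0x0
chan:14 @ bit 0 → (0x00b9>>0)&0x3fff = 0xb9  ←
chan signed 14b, MSB=0: value = 185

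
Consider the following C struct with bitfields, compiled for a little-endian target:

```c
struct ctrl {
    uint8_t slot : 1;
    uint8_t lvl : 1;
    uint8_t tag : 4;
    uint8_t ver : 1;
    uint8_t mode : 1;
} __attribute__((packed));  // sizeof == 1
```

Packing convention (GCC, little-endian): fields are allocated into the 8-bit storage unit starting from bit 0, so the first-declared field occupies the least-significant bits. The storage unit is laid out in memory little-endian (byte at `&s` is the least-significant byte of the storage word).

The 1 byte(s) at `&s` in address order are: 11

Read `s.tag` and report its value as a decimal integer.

[0]=0x11 (little-endian) → word 0x11
slot:1 @ bit 0 → (0x11>>0)&0x1 = 0x1
lvl:1 @ bit 1 → (0x11>>1)&0x1 = 0x0
tag:4 @ bit 2 → (0x11>>2)&0xf = 0x4  ←
ver:1 @ bit 6 → (0x11>>6)&0x1 = 0x0
mode:1 @ bit 7 → (0x11>>7)&0x1 = 0x0

4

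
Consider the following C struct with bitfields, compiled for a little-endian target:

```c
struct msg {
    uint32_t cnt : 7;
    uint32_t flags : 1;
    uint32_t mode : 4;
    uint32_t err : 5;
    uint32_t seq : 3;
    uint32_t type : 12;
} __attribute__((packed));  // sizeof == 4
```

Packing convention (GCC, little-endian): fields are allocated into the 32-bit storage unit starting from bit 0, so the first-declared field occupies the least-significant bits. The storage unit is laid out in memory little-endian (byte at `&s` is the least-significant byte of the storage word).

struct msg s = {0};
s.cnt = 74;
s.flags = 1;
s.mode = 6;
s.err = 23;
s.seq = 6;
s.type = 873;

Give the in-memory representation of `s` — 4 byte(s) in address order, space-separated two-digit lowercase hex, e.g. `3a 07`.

ca 76 9d 36

cnt (7b) val=74 bits=0x4a at bit 0: 0x0000004a
flags (1b) val=1 bits=0x1 at bit 7: 0x000000ca
mode (4b) val=6 bits=0x6 at bit 8: 0x000006ca
err (5b) val=23 bits=0x17 at bit 12: 0x000176ca
seq (3b) val=6 bits=0x6 at bit 17: 0x000d76ca
type (12b) val=873 bits=0x369 at bit 20: 0x369d76ca
word = 0x369d76ca → little-endian bytes:
  [0]=0xca  [1]=0x76  [2]=0x9d  [3]=0x36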